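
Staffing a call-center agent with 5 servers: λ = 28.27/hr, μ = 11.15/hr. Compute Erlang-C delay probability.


a = λ/μ = 2.5354; ρ = a/5 = 0.5071
P₀ = 0.077165 (from M/M/c formula)
C(c,a) = [a^c/(c!(1−ρ))]·P₀ = [104.77428/(120·0.4929)]·0.077165
= 1.77134·0.077165 = 0.136685

Final: 0.136685


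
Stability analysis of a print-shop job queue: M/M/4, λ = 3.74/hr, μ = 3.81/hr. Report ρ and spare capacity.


Total capacity cμ = 4·3.81 = 15.24/hr
ρ = λ/(cμ) = 3.74/15.24 = 0.2454
Stable ⇔ ρ < 1: YES
Spare capacity = cμ − λ = 15.24 − 3.74 = 11.50/hr

Final: ρ = 0.2454; stable; margin = 11.50/hr


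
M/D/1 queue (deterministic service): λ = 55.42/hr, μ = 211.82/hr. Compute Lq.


ρ = 55.42/211.82 = 0.2616
M/D/1: Lq = ρ²/(2(1−ρ)) = 0.06845/(2·0.7384) = 0.04636

Final: 0.04636


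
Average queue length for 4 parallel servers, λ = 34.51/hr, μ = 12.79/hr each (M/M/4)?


a = λ/μ = 2.6982; ρ = a/4 = 0.6746
P₀ = 0.057477
Lq = P₀·a^c·ρ / (c!·(1−ρ)²) = 0.057477·53.00266·0.6746/(24·0.10592)
= 0.80841

Final: 0.80841


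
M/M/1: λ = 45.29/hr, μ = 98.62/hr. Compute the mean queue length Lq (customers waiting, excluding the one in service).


ρ = 45.29/98.62 = 0.4592
Lq = ρ²/(1−ρ) = 0.2109/0.5408 = 0.3900

Final: 0.3900


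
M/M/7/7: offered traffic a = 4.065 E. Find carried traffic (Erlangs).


B(7,4.065) = 0.066100 (Erlang-B)
Carried load = a(1 − B) = 4.065·(1 − 0.066100) = 4.065·0.933900 = 3.7963 E

Final: 3.7963 Erlangs


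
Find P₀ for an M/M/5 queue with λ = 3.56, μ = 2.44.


a = λ/μ = 3.56/2.44 = 1.4590; ρ = a/c = 0.2918
Σ_{k=0}^{4} a^k/k! (terms k=0..4) = 1.00000 + 1.45902 + 1.06436 + 0.51764 + 0.18881 = 4.22983
Tail: a^5/(5!(1−ρ)) = 6.61151/(120·0.7082) = 0.07780
P₀ = 1/(4.22983 + 0.07780) = 1/4.30763 = 0.232146

Final: 0.232146


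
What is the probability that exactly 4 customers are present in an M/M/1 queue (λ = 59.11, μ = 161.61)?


ρ = 59.11/161.61 = 0.3658
P_n = (1−ρ)·ρ^n = (1 − 0.3658)·0.3658^4 = 0.6342·0.017897 = 0.011351

Final: 0.011351


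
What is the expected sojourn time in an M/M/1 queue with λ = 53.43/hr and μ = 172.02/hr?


W = 1/(μ−λ) = 1/(172.02 − 53.43) = 1/118.59 = 0.008432 hr

Final: 0.008432 hr


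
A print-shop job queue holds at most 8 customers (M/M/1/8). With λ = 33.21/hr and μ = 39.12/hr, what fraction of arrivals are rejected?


ρ = λ/μ = 33.21/39.12 = 0.8489
P_K = (1−ρ)ρ^K/(1−ρ^(K+1)) = (0.1511·0.269749)/(1 − 0.228997)
= 0.040752/0.771003 = 0.052856

Final: 0.052856


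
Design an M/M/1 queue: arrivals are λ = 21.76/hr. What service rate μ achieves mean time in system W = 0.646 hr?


W = 1/(μ−λ) ⇒ μ − λ = 1/W = 1/0.646 = 1.5480
μ = λ + 1/W = 21.76 + 1.5480 = 23.3080 per hr

Final: 23.3080 /hr


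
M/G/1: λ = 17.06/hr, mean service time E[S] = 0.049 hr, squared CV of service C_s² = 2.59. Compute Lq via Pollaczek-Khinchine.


ρ = λ·E[S] = 17.06·0.049 = 0.8359
Lq = ρ²(1+C_s²)/(2(1−ρ)) = 0.6988·(1+2.59)/(2·0.1641)
= 0.6988·3.5900/0.3281 = 7.64561

Final: 7.64561


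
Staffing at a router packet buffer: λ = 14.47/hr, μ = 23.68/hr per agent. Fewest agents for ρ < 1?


Stability requires cμ > λ ⇔ c > λ/μ.
λ/μ = 14.47/23.68 = 0.6111
Minimum integer c = ⌊0.6111⌋ + 1 = 1
Check: 1·23.68 = 23.68 > 14.47, while 0·23.68 = 0.00 ≤ 14.47

Final: 1 servers


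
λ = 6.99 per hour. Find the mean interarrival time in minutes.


Mean interarrival time = 1/λ = 1/6.99 hour = 0.14306 hour
In minutes: 0.14306 × 60 = 8.5837 min

Final: 8.5837 min


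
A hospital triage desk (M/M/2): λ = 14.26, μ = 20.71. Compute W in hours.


a = 0.6886; ρ = 0.3443; P₀ = 0.487787
Lq = P₀·a^c·ρ/(c!(1−ρ)²) = 0.09259
Wq = Lq/λ = 0.09259/14.26 = 0.006493 hr
W = Wq + 1/μ = 0.006493 + 0.04829 = 0.05478 hr

Final: 0.05478 hr


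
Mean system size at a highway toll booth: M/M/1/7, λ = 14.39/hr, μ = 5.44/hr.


ρ = 14.39/5.44 = 2.6452
L = ρ[1 − (K+1)ρ^K + Kρ^(K+1)] / [(1−ρ)(1−ρ^(K+1))]
Numerator: 2.6452·(1 − 8·906.219201 + 7·2397.149687) = 25212.375664
Denominator: (-1.6452)·(-2396.149687) = 3942.194798
L = 25212.375664/3942.194798 = 6.3955

Final: 6.3955


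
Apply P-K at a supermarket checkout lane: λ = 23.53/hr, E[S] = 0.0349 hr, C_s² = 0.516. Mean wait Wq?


ρ = λ·E[S] = 23.53·0.0349 = 0.8212
E[S²] = E[S]²(1+C_s²) = 0.0349²·(1+0.516) = 0.001847
Wq = λ·E[S²]/(2(1−ρ)) = 23.53·0.001847/(2·0.1788) = 0.12150 hr

Final: 0.12150 hr


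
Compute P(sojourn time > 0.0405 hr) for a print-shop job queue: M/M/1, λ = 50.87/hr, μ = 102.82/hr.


W ~ Exponential(μ−λ) for M/M/1.
μ − λ = 102.82 − 50.87 = 51.9500
P(W > t) = e^{−(μ−λ)t} = e^{−2.1040} = 0.121971

Final: 0.121971


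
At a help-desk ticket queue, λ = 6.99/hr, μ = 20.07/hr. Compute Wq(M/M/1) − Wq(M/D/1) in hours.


ρ = 6.99/20.07 = 0.3483
Wq(M/M/1) = ρ/(μ−λ) = 0.3483/13.08 = 0.02663 hr
Wq(M/D/1) = ρ/(2(μ−λ)) = 0.01331 hr
Savings = 0.02663 − 0.01331 = 0.01331 hr

Final: 0.01331 hr


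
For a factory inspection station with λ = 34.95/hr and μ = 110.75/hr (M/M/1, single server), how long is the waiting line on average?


ρ = 34.95/110.75 = 0.3156
Lq = ρ²/(1−ρ) = 0.09959/0.6844 = 0.1455

Final: 0.1455


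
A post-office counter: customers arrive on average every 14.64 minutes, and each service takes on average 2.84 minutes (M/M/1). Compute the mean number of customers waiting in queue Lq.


λ = 60/14.64 = 4.0984 /hr
μ = 60/2.84 = 21.1268 /hr
ρ = λ/μ = 4.0984/21.1268 = 0.1940
Lq = ρ²/(1−ρ) = 0.03763/0.8060 = 0.04669

Final: 0.04669


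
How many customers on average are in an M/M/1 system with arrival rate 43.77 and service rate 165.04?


ρ = λ/μ = 43.77/165.04 = 0.2652
L = ρ/(1−ρ) = 0.2652/(1 − 0.2652) = 0.2652/0.7348 = 0.3609

Final: 0.3609


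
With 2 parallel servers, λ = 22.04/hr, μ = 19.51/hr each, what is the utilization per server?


ρ = λ/(cμ) = 22.04/(2·19.51) = 22.04/39.02 = 0.5648

Final: 0.5648


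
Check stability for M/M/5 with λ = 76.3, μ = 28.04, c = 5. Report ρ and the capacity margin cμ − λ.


Total capacity cμ = 5·28.04 = 140.20/hr
ρ = λ/(cμ) = 76.3/140.20 = 0.5442
Stable ⇔ ρ < 1: YES
Spare capacity = cμ − λ = 140.20 − 76.3 = 63.90/hr

Final: ρ = 0.5442; stable; margin = 63.90/hr


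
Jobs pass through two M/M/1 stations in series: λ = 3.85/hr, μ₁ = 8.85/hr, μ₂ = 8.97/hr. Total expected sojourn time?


Each node sees arrival rate λ = 3.85/hr (tandem ⇒ throughput preserved).
W₁ = 1/(μ₁−λ) = 1/(8.85−3.85) = 0.20000 hr
W₂ = 1/(μ₂−λ) = 1/(8.97−3.85) = 0.19531 hr
W_total = W₁ + W₂ = 0.20000 + 0.19531 = 0.39531 hr

Final: 0.39531 hr


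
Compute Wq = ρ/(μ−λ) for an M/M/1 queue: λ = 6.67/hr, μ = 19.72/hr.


ρ = 6.67/19.72 = 0.3382
Wq = ρ/(μ−λ) = 0.3382/(19.72 − 6.67) = 0.3382/13.05 = 0.02592 hr

Final: 0.02592 hr


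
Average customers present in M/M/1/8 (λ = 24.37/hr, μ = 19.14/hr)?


ρ = 24.37/19.14 = 1.2732
L = ρ[1 − (K+1)ρ^K + Kρ^(K+1)] / [(1−ρ)(1−ρ^(K+1))]
Numerator: 1.2732·(1 − 9·6.907307 + 8·8.794727) = 11.703778
Denominator: (-0.2732)·(-7.794727) = 2.129907
L = 11.703778/2.129907 = 5.4950

Final: 5.4950


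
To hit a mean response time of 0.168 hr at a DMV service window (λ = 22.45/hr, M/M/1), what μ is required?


W = 1/(μ−λ) ⇒ μ − λ = 1/W = 1/0.168 = 5.9524
μ = λ + 1/W = 22.45 + 5.9524 = 28.4024 per hr

Final: 28.4024 /hr


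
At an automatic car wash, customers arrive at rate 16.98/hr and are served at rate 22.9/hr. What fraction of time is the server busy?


ρ = λ/μ = 16.98/22.9 = 0.7415

Final: 0.7415


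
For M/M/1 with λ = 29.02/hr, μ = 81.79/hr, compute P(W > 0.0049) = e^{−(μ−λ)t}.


W ~ Exponential(μ−λ) for M/M/1.
μ − λ = 81.79 − 29.02 = 52.7700
P(W > t) = e^{−(μ−λ)t} = e^{−0.2586} = 0.772153

Final: 0.772153


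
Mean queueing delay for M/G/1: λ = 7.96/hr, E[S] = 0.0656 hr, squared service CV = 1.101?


ρ = λ·E[S] = 7.96·0.0656 = 0.5222
E[S²] = E[S]²(1+C_s²) = 0.0656²·(1+1.101) = 0.009041
Wq = λ·E[S²]/(2(1−ρ)) = 7.96·0.009041/(2·0.4778) = 0.07531 hr

Final: 0.07531 hr


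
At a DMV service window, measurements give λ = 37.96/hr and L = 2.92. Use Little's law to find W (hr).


W = L/λ = 2.92/37.96 = 0.07692 hr

Final: 0.07692 hr


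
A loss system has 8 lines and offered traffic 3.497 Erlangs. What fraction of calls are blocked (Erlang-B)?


B(c,a) = (a^c/c!) / Σ_{k=0}^{c} a^k/k!
a^8/8! = 0.554683
Σ terms (k=0..8): 1.00000 + 3.49700 + 6.11450 + 7.12747 + 6.23119 + 4.35810 + 2.54004 + 1.26893 + 0.55468 = 32.691931
B = 0.554683/32.691931 = 0.016967

Final: 0.016967


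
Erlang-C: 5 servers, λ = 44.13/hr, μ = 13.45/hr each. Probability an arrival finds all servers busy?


a = λ/μ = 3.2810; ρ = a/5 = 0.6562
P₀ = 0.033788 (from M/M/c formula)
C(c,a) = [a^c/(c!(1−ρ))]·P₀ = [380.24036/(120·0.3438)]·0.033788
= 9.21683·0.033788 = 0.311420

Final: 0.311420


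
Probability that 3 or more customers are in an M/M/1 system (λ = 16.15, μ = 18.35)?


ρ = 16.15/18.35 = 0.8801
P(N ≥ n) = ρ^n = 0.8801^3 = 0.681725

Final: 0.681725


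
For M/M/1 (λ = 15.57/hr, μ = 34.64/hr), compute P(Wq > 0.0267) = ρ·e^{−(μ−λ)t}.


ρ = 15.57/34.64 = 0.4495
P(Wq > t) = ρ·e^{−(μ−λ)t} = 0.4495·e^{−0.5092}
= 0.4495·0.600995 = 0.270135

Final: 0.270135


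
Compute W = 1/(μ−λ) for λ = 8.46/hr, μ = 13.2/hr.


W = 1/(μ−λ) = 1/(13.2 − 8.46) = 1/4.74 = 0.2110 hr

Final: 0.2110 hr


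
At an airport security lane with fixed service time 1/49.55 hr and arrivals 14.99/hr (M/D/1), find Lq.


ρ = 14.99/49.55 = 0.3025
M/D/1: Lq = ρ²/(2(1−ρ)) = 0.09152/(2·0.6975) = 0.06561

Final: 0.06561


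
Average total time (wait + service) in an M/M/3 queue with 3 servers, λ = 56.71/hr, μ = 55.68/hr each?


a = 1.0185; ρ = 0.3395; P₀ = 0.356663
Lq = P₀·a^c·ρ/(c!(1−ρ)²) = 0.04887
Wq = Lq/λ = 0.04887/56.71 = 0.0008618 hr
W = Wq + 1/μ = 0.0008618 + 0.01796 = 0.01882 hr

Final: 0.01882 hr


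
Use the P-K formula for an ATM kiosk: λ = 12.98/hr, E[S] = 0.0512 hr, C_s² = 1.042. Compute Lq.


ρ = λ·E[S] = 12.98·0.0512 = 0.6646
Lq = ρ²(1+C_s²)/(2(1−ρ)) = 0.4417·(1+1.042)/(2·0.3354)
= 0.4417·2.0420/0.6708 = 1.34438

Final: 1.34438


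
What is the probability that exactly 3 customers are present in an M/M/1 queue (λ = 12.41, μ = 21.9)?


ρ = 12.41/21.9 = 0.5667
P_n = (1−ρ)·ρ^n = (1 − 0.5667)·0.5667^3 = 0.4333·0.181963 = 0.078851

Final: 0.078851


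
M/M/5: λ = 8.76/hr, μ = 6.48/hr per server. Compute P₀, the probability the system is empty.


a = λ/μ = 8.76/6.48 = 1.3519; ρ = a/c = 0.2704
Σ_{k=0}^{4} a^k/k! (terms k=0..4) = 1.00000 + 1.35185 + 0.91375 + 0.41175 + 0.13916 = 3.81651
Tail: a^5/(5!(1−ρ)) = 4.51487/(120·0.7296) = 0.05157
P₀ = 1/(3.81651 + 0.05157) = 1/3.86808 = 0.258526

Final: 0.258526


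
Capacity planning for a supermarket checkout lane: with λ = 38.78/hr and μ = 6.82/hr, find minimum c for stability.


Stability requires cμ > λ ⇔ c > λ/μ.
λ/μ = 38.78/6.82 = 5.6862
Minimum integer c = ⌊5.6862⌋ + 1 = 6
Check: 6·6.82 = 40.92 > 38.78, while 5·6.82 = 34.10 ≤ 38.78

Final: 6 servers


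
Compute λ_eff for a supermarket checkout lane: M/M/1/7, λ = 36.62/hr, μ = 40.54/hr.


ρ = 0.9033; P_K = (1−ρ)ρ^7/(1−ρ^8) = 0.085233
λ_eff = λ(1 − P_K) = 36.62·(1 − 0.085233) = 36.62·0.914767 = 33.4988 /hr

Final: 33.4988 /hr


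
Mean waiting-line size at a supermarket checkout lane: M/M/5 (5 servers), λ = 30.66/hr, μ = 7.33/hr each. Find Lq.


a = λ/μ = 4.1828; ρ = a/5 = 0.8366
P₀ = 0.009600
Lq = P₀·a^c·ρ / (c!·(1−ρ)²) = 0.009600·1280.38589·0.8366/(120·0.02671)
= 3.20793

Final: 3.20793


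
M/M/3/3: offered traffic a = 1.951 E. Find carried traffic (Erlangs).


B(3,1.951) = 0.203173 (Erlang-B)
Carried load = a(1 − B) = 1.951·(1 − 0.203173) = 1.951·0.796827 = 1.5546 E

Final: 1.5546 Erlangs


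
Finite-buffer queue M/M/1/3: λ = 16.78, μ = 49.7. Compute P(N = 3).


ρ = λ/μ = 16.78/49.7 = 0.3376
P_K = (1−ρ)ρ^K/(1−ρ^(K+1)) = (0.6624·0.038486)/(1 − 0.012994)
= 0.025492/0.987006 = 0.025828

Final: 0.025828


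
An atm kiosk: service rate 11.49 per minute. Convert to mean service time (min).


Mean service time = 1/μ = 1/11.49 minute = 0.08703 minute
In minutes: 0.08703 × 1 = 0.08703 min

Final: 0.08703 min


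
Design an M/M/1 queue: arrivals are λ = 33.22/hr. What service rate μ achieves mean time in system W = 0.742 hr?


W = 1/(μ−λ) ⇒ μ − λ = 1/W = 1/0.742 = 1.3477
μ = λ + 1/W = 33.22 + 1.3477 = 34.5677 per hr

Final: 34.5677 /hr


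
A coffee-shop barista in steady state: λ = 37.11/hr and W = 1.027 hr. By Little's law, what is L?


L = λW = 37.11·1.027 = 38.1120

Final: 38.1120


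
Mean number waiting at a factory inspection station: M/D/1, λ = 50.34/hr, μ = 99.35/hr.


ρ = 50.34/99.35 = 0.5067
M/D/1: Lq = ρ²/(2(1−ρ)) = 0.2567/(2·0.4933) = 0.26022

Final: 0.26022


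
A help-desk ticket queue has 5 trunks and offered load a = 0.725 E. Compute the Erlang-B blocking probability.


B(c,a) = (a^c/c!) / Σ_{k=0}^{c} a^k/k!
a^5/5! = 0.001669
Σ terms (k=0..5): 1.00000 + 0.72500 + 0.26281 + 0.06351 + 0.01151 + 0.001669 = 2.064506
B = 0.001669/2.064506 = 0.0008085

Final: 0.0008085


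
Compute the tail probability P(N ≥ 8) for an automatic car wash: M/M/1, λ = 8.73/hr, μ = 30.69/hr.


ρ = 8.73/30.69 = 0.2845
P(N ≥ n) = ρ^n = 0.2845^8 = 0.00004287

Final: 0.00004287


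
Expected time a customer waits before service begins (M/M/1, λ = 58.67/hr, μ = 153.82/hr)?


ρ = 58.67/153.82 = 0.3814
Wq = ρ/(μ−λ) = 0.3814/(153.82 − 58.67) = 0.3814/95.15 = 0.004009 hr

Final: 0.004009 hr


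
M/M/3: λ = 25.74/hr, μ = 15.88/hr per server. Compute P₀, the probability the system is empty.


a = λ/μ = 25.74/15.88 = 1.6209; ρ = a/c = 0.5403
Σ_{k=0}^{2} a^k/k! (terms k=0..2) = 1.00000 + 1.62091 + 1.31367 = 3.93458
Tail: a^3/(3!(1−ρ)) = 4.25867/(6·0.4597) = 1.54401
P₀ = 1/(3.93458 + 1.54401) = 1/5.47859 = 0.182529

Final: 0.182529


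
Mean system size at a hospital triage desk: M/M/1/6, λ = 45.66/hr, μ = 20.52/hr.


ρ = 45.66/20.52 = 2.2251
L = ρ[1 − (K+1)ρ^K + Kρ^(K+1)] / [(1−ρ)(1−ρ^(K+1))]
Numerator: 2.2251·(1 − 7·121.381166 + 6·270.090840) = 1717.538900
Denominator: (-1.2251)·(-269.090840) = 329.675619
L = 1717.538900/329.675619 = 5.2098

Final: 5.2098


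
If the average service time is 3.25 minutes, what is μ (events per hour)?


μ = 1/(service time) in consistent units.
1 hour = 60 min, so μ = 60/3.25 = 18.4615 per hour

Final: 18.4615 /hr


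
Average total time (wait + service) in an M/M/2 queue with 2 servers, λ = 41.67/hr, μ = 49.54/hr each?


a = 0.8411; ρ = 0.4206; P₀ = 0.407886
Lq = P₀·a^c·ρ/(c!(1−ρ)²) = 0.18075
Wq = Lq/λ = 0.18075/41.67 = 0.004338 hr
W = Wq + 1/μ = 0.004338 + 0.02019 = 0.02452 hr

Final: 0.02452 hr


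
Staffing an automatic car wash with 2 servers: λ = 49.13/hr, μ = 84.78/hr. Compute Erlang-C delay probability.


a = λ/μ = 0.5795; ρ = a/2 = 0.2897
P₀ = 0.550688 (from M/M/c formula)
C(c,a) = [a^c/(c!(1−ρ))]·P₀ = [0.33582/(2·0.7103)]·0.550688
= 0.23641·0.550688 = 0.130188

Final: 0.130188


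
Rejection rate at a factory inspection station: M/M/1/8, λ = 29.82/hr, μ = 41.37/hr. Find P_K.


ρ = λ/μ = 29.82/41.37 = 0.7208
P_K = (1−ρ)ρ^K/(1−ρ^(K+1)) = (0.2792·0.072875)/(1 − 0.052529)
= 0.020346/0.947471 = 0.021474

Final: 0.021474


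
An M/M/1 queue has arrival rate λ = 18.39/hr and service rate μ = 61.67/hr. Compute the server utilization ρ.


ρ = λ/μ = 18.39/61.67 = 0.2982

Final: 0.2982


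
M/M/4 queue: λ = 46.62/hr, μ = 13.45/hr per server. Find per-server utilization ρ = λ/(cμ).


ρ = λ/(cμ) = 46.62/(4·13.45) = 46.62/53.80 = 0.8665

Final: 0.8665


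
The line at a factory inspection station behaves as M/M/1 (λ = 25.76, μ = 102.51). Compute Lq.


ρ = 25.76/102.51 = 0.2513
Lq = ρ²/(1−ρ) = 0.06315/0.7487 = 0.08434

Final: 0.08434


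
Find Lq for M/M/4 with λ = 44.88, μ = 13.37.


a = λ/μ = 3.3568; ρ = a/4 = 0.8392
P₀ = 0.020328
Lq = P₀·a^c·ρ / (c!·(1−ρ)²) = 0.020328·126.96551·0.8392/(24·0.02586)
= 3.48998

Final: 3.48998


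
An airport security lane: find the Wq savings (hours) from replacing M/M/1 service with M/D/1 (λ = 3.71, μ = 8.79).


ρ = 3.71/8.79 = 0.4221
Wq(M/M/1) = ρ/(μ−λ) = 0.4221/5.08 = 0.08308 hr
Wq(M/D/1) = ρ/(2(μ−λ)) = 0.04154 hr
Savings = 0.08308 − 0.04154 = 0.04154 hr

Final: 0.04154 hr


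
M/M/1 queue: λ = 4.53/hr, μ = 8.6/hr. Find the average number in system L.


ρ = λ/μ = 4.53/8.6 = 0.5267
L = ρ/(1−ρ) = 0.5267/(1 − 0.5267) = 0.5267/0.4733 = 1.1130

Final: 1.1130


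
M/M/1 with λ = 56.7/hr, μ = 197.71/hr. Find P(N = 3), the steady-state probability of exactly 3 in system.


ρ = 56.7/197.71 = 0.2868
P_n = (1−ρ)·ρ^n = (1 − 0.2868)·0.2868^3 = 0.7132·0.023586 = 0.016822

Final: 0.016822


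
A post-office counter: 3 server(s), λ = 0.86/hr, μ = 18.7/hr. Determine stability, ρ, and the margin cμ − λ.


Total capacity cμ = 3·18.7 = 56.10/hr
ρ = λ/(cμ) = 0.86/56.10 = 0.01533
Stable ⇔ ρ < 1: YES
Spare capacity = cμ − λ = 56.10 − 0.86 = 55.24/hr

Final: ρ = 0.01533; stable; margin = 55.24/hr


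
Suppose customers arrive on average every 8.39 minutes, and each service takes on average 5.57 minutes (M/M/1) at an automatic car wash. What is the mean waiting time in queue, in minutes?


λ = 60/8.39 = 7.1514 /hr
μ = 60/5.57 = 10.7720 /hr
ρ = λ/μ = 7.1514/10.7720 = 0.6639
Wq = ρ/(μ−λ) = 0.6639/(10.7720−7.1514) = 0.18336 hr
In minutes: 0.18336·60 = 11.002 min

Final: 11.002 min


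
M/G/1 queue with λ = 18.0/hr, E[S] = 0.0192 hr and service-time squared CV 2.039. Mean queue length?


ρ = λ·E[S] = 18.0·0.0192 = 0.3456
Lq = ρ²(1+C_s²)/(2(1−ρ)) = 0.1194·(1+2.039)/(2·0.6544)
= 0.1194·3.0390/1.3088 = 0.27734

Final: 0.27734


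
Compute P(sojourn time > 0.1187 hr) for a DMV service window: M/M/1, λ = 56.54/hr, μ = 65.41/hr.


W ~ Exponential(μ−λ) for M/M/1.
μ − λ = 65.41 − 56.54 = 8.8700
P(W > t) = e^{−(μ−λ)t} = e^{−1.0529} = 0.348935

Final: 0.348935


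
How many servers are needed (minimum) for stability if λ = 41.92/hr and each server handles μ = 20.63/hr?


Stability requires cμ > λ ⇔ c > λ/μ.
λ/μ = 41.92/20.63 = 2.0320
Minimum integer c = ⌊2.0320⌋ + 1 = 3
Check: 3·20.63 = 61.89 > 41.92, while 2·20.63 = 41.26 ≤ 41.92

Final: 3 servers


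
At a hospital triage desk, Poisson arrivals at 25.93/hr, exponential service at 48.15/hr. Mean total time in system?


W = 1/(μ−λ) = 1/(48.15 − 25.93) = 1/22.22 = 0.04500 hr

Final: 0.04500 hr


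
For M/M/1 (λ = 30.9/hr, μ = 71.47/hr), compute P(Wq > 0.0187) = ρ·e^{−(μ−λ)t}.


ρ = 30.9/71.47 = 0.4323
P(Wq > t) = ρ·e^{−(μ−λ)t} = 0.4323·e^{−0.7587}
= 0.4323·0.468294 = 0.202467

Final: 0.202467


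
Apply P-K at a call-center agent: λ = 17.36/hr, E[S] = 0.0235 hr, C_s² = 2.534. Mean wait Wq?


ρ = λ·E[S] = 17.36·0.0235 = 0.4080
E[S²] = E[S]²(1+C_s²) = 0.0235²·(1+2.534) = 0.001952
Wq = λ·E[S²]/(2(1−ρ)) = 17.36·0.001952/(2·0.5920) = 0.02861 hr

Final: 0.02861 hr


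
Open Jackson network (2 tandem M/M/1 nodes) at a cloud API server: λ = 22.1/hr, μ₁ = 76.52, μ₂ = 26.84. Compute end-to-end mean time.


Each node sees arrival rate λ = 22.1/hr (tandem ⇒ throughput preserved).
W₁ = 1/(μ₁−λ) = 1/(76.52−22.1) = 0.01838 hr
W₂ = 1/(μ₂−λ) = 1/(26.84−22.1) = 0.21097 hr
W_total = W₁ + W₂ = 0.01838 + 0.21097 = 0.22935 hr

Final: 0.22935 hr


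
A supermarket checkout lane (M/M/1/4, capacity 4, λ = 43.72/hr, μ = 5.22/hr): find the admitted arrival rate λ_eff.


ρ = 8.3755; P_K = (1−ρ)ρ^4/(1−ρ^5) = 0.880625
λ_eff = λ(1 − P_K) = 43.72·(1 − 0.880625) = 43.72·0.119375 = 5.2191 /hr

Final: 5.2191 /hr


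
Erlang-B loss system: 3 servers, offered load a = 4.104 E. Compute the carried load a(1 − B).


B(3,4.104) = 0.459975 (Erlang-B)
Carried load = a(1 − B) = 4.104·(1 − 0.459975) = 4.104·0.540025 = 2.2163 E

Final: 2.2163 Erlangs


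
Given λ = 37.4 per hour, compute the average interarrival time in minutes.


Mean interarrival time = 1/λ = 1/37.4 hour = 0.02674 hour
In minutes: 0.02674 × 60 = 1.6043 min

Final: 1.6043 min


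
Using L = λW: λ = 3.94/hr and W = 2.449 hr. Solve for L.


L = λW = 3.94·2.449 = 9.6491

Final: 9.6491


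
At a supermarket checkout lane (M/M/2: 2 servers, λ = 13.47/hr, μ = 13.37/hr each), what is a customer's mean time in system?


a = 1.0075; ρ = 0.5037; P₀ = 0.330017
Lq = P₀·a^c·ρ/(c!(1−ρ)²) = 0.34258
Wq = Lq/λ = 0.34258/13.47 = 0.02543 hr
W = Wq + 1/μ = 0.02543 + 0.07479 = 0.10023 hr

Final: 0.10023 hr


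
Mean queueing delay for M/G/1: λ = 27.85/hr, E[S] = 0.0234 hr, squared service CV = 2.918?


ρ = λ·E[S] = 27.85·0.0234 = 0.6517
E[S²] = E[S]²(1+C_s²) = 0.0234²·(1+2.918) = 0.002145
Wq = λ·E[S²]/(2(1−ρ)) = 27.85·0.002145/(2·0.3483) = 0.08577 hr

Final: 0.08577 hr


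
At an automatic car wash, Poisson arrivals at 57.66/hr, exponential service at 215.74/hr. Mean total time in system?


W = 1/(μ−λ) = 1/(215.74 − 57.66) = 1/158.08 = 0.006326 hr

Final: 0.006326 hr


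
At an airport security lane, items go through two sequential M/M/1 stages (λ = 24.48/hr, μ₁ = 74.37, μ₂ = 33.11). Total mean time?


Each node sees arrival rate λ = 24.48/hr (tandem ⇒ throughput preserved).
W₁ = 1/(μ₁−λ) = 1/(74.37−24.48) = 0.02004 hr
W₂ = 1/(μ₂−λ) = 1/(33.11−24.48) = 0.11587 hr
W_total = W₁ + W₂ = 0.02004 + 0.11587 = 0.13592 hr

Final: 0.13592 hr


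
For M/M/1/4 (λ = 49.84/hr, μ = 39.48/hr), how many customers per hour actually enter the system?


ρ = 1.2624; P_K = (1−ρ)ρ^4/(1−ρ^5) = 0.302079
λ_eff = λ(1 − P_K) = 49.84·(1 − 0.302079) = 49.84·0.697921 = 34.7844 /hr

Final: 34.7844 /hr


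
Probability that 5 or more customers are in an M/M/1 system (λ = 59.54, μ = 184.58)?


ρ = 59.54/184.58 = 0.3226
P(N ≥ n) = ρ^n = 0.3226^5 = 0.003492

Final: 0.003492


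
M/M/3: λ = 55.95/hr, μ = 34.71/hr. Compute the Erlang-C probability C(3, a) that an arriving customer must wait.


a = λ/μ = 1.6119; ρ = a/3 = 0.5373
P₀ = 0.184510 (from M/M/c formula)
C(c,a) = [a^c/(c!(1−ρ))]·P₀ = [4.18829/(6·0.4627)]·0.184510
= 1.50867·0.184510 = 0.278365

Final: 0.278365


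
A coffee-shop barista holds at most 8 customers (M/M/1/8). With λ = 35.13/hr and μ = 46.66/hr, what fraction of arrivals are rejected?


ρ = λ/μ = 35.13/46.66 = 0.7529
P_K = (1−ρ)ρ^K/(1−ρ^(K+1)) = (0.2471·0.103245)/(1 − 0.077732)
= 0.025512/0.922268 = 0.027663

Final: 0.027663


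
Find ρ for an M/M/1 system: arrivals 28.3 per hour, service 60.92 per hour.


ρ = λ/μ = 28.3/60.92 = 0.4645

Final: 0.4645


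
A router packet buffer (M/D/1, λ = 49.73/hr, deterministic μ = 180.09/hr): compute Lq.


ρ = 49.73/180.09 = 0.2761
M/D/1: Lq = ρ²/(2(1−ρ)) = 0.07625/(2·0.7239) = 0.05267

Final: 0.05267


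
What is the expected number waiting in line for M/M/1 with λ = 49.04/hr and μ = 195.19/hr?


ρ = 49.04/195.19 = 0.2512
Lq = ρ²/(1−ρ) = 0.06312/0.7488 = 0.08430

Final: 0.08430


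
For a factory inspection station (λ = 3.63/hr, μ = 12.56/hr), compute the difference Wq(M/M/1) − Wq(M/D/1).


ρ = 3.63/12.56 = 0.2890
Wq(M/M/1) = ρ/(μ−λ) = 0.2890/8.93 = 0.03236 hr
Wq(M/D/1) = ρ/(2(μ−λ)) = 0.01618 hr
Savings = 0.03236 − 0.01618 = 0.01618 hr

Final: 0.01618 hr


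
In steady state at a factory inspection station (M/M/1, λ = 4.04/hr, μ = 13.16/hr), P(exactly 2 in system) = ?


ρ = 4.04/13.16 = 0.3070
P_n = (1−ρ)·ρ^n = (1 − 0.3070)·0.3070^2 = 0.6930·0.094243 = 0.065312

Final: 0.065312


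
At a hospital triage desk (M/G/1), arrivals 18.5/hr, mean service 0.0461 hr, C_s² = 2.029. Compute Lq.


ρ = λ·E[S] = 18.5·0.0461 = 0.8528
Lq = ρ²(1+C_s²)/(2(1−ρ)) = 0.7274·(1+2.029)/(2·0.1472)
= 0.7274·3.0290/0.2943 = 7.48608

Final: 7.48608


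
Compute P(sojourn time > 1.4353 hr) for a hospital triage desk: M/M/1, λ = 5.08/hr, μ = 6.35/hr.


W ~ Exponential(μ−λ) for M/M/1.
μ − λ = 6.35 − 5.08 = 1.2700
P(W > t) = e^{−(μ−λ)t} = e^{−1.8228} = 0.161568

Final: 0.161568


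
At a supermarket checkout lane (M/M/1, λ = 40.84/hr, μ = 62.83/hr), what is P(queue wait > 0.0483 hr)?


ρ = 40.84/62.83 = 0.6500
P(Wq > t) = ρ·e^{−(μ−λ)t} = 0.6500·e^{−1.0621}
= 0.6500·0.345723 = 0.224723

Final: 0.224723


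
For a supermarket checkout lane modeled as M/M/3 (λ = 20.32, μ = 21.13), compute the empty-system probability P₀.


a = λ/μ = 20.32/21.13 = 0.9617; ρ = a/c = 0.3206
Σ_{k=0}^{2} a^k/k! (terms k=0..2) = 1.00000 + 0.96167 + 0.46240 = 2.42407
Tail: a^3/(3!(1−ρ)) = 0.88935/(6·0.6794) = 0.21816
P₀ = 1/(2.42407 + 0.21816) = 1/2.64222 = 0.378469

Final: 0.378469


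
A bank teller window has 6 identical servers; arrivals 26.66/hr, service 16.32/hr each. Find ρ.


ρ = λ/(cμ) = 26.66/(6·16.32) = 26.66/97.92 = 0.2723

Final: 0.2723


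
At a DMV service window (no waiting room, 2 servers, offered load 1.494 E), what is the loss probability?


B(c,a) = (a^c/c!) / Σ_{k=0}^{c} a^k/k!
a^2/2! = 1.116018
Σ terms (k=0..2): 1.00000 + 1.49400 + 1.11602 = 3.610018
B = 1.116018/3.610018 = 0.309145

Final: 0.309145


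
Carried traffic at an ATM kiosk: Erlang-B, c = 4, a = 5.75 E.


B(4,5.75) = 0.453145 (Erlang-B)
Carried load = a(1 − B) = 5.75·(1 − 0.453145) = 5.75·0.546855 = 3.1444 E

Final: 3.1444 Erlangs


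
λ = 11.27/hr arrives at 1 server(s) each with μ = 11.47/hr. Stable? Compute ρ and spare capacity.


Total capacity cμ = 1·11.47 = 11.47/hr
ρ = λ/(cμ) = 11.27/11.47 = 0.9826
Stable ⇔ ρ < 1: YES
Spare capacity = cμ − λ = 11.47 − 11.27 = 0.20/hr

Final: ρ = 0.9826; stable; margin = 0.20/hr


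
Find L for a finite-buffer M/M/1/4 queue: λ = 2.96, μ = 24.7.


ρ = 2.96/24.7 = 0.1198
L = ρ[1 − (K+1)ρ^K + Kρ^(K+1)] / [(1−ρ)(1−ρ^(K+1))]
Numerator: 0.1198·(1 − 5·0.0002062 + 4·0.00002472) = 0.119726
Denominator: (0.8802)·(0.999975) = 0.880140
L = 0.119726/0.880140 = 0.1360

Final: 0.1360


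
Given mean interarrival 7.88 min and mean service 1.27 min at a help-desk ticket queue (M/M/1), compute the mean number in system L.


λ = 60/7.88 = 7.6142 /hr
μ = 60/1.27 = 47.2441 /hr
ρ = λ/μ = 7.6142/47.2441 = 0.1612
L = ρ/(1−ρ) = 0.1612/0.8388 = 0.1921

Final: 0.1921


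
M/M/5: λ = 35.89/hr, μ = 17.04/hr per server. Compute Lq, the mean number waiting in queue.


a = λ/μ = 2.1062; ρ = a/5 = 0.4212
P₀ = 0.120506
Lq = P₀·a^c·ρ / (c!·(1−ρ)²) = 0.120506·41.44950·0.4212/(120·0.33496)
= 0.05235

Final: 0.05235


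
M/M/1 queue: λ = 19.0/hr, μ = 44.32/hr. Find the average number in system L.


ρ = λ/μ = 19.0/44.32 = 0.4287
L = ρ/(1−ρ) = 0.4287/(1 − 0.4287) = 0.4287/0.5713 = 0.7504

Final: 0.7504


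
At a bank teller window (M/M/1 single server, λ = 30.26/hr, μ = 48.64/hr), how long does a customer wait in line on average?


ρ = 30.26/48.64 = 0.6221
Wq = ρ/(μ−λ) = 0.6221/(48.64 − 30.26) = 0.6221/18.38 = 0.03385 hr

Final: 0.03385 hr


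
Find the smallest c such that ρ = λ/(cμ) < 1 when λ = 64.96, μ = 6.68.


Stability requires cμ > λ ⇔ c > λ/μ.
λ/μ = 64.96/6.68 = 9.7246
Minimum integer c = ⌊9.7246⌋ + 1 = 10
Check: 10·6.68 = 66.80 > 64.96, while 9·6.68 = 60.12 ≤ 64.96

Final: 10 servers


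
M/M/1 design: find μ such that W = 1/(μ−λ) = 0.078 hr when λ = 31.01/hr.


W = 1/(μ−λ) ⇒ μ − λ = 1/W = 1/0.078 = 12.8205
μ = λ + 1/W = 31.01 + 12.8205 = 43.8305 per hr

Final: 43.8305 /hr


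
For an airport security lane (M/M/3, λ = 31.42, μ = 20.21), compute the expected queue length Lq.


a = λ/μ = 1.5547; ρ = a/3 = 0.5182
P₀ = 0.197506
Lq = P₀·a^c·ρ / (c!·(1−ρ)²) = 0.197506·3.75768·0.5182/(6·0.23211)
= 0.27617

Final: 0.27617


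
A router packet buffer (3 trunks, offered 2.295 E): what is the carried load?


B(3,2.295) = 0.253632 (Erlang-B)
Carried load = a(1 − B) = 2.295·(1 − 0.253632) = 2.295·0.746368 = 1.7129 E

Final: 1.7129 Erlangs


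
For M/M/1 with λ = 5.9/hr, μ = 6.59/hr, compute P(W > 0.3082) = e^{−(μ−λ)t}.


W ~ Exponential(μ−λ) for M/M/1.
μ − λ = 6.59 − 5.9 = 0.6900
P(W > t) = e^{−(μ−λ)t} = e^{−0.2127} = 0.808433

Final: 0.808433


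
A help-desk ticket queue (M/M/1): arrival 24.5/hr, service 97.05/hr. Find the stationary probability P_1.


ρ = 24.5/97.05 = 0.2524
P_n = (1−ρ)·ρ^n = (1 − 0.2524)·0.2524^1 = 0.7476·0.252447 = 0.188718

Final: 0.188718


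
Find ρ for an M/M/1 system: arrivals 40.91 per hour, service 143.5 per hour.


ρ = λ/μ = 40.91/143.5 = 0.2851

Final: 0.2851


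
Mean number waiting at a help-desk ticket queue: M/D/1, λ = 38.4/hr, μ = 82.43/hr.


ρ = 38.4/82.43 = 0.4658
M/D/1: Lq = ρ²/(2(1−ρ)) = 0.2170/(2·0.5342) = 0.20314

Final: 0.20314


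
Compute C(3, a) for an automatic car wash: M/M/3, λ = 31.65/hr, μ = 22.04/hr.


a = λ/μ = 1.4360; ρ = a/3 = 0.4787
P₀ = 0.226560 (from M/M/c formula)
C(c,a) = [a^c/(c!(1−ρ))]·P₀ = [2.96133/(6·0.5213)]·0.226560
= 0.94673·0.226560 = 0.214491

Final: 0.214491


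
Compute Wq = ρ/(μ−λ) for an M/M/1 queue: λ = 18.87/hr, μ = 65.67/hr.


ρ = 18.87/65.67 = 0.2873
Wq = ρ/(μ−λ) = 0.2873/(65.67 − 18.87) = 0.2873/46.80 = 0.006140 hr

Final: 0.006140 hr


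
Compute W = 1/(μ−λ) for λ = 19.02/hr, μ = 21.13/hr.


W = 1/(μ−λ) = 1/(21.13 − 19.02) = 1/2.11 = 0.4739 hr

Final: 0.4739 hr


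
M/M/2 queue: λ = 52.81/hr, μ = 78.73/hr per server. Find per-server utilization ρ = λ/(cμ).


ρ = λ/(cμ) = 52.81/(2·78.73) = 52.81/157.46 = 0.3354

Final: 0.3354


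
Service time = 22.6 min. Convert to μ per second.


μ = 1/(service time) in consistent units.
1 second = 0.0166667 min, so μ = 0.0166667/22.6 = 0.0007375 per second

Final: 0.0007375 /sec


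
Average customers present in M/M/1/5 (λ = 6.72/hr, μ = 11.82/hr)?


ρ = 6.72/11.82 = 0.5685
L = ρ[1 − (K+1)ρ^K + Kρ^(K+1)] / [(1−ρ)(1−ρ^(K+1))]
Numerator: 0.5685·(1 − 6·0.059396 + 5·0.033768) = 0.461909
Denominator: (0.4315)·(0.966232) = 0.416902
L = 0.461909/0.416902 = 1.1080

Final: 1.1080


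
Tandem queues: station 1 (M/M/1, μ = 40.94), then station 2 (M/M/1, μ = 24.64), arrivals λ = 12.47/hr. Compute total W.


Each node sees arrival rate λ = 12.47/hr (tandem ⇒ throughput preserved).
W₁ = 1/(μ₁−λ) = 1/(40.94−12.47) = 0.03512 hr
W₂ = 1/(μ₂−λ) = 1/(24.64−12.47) = 0.08217 hr
W_total = W₁ + W₂ = 0.03512 + 0.08217 = 0.11729 hr

Final: 0.11729 hr


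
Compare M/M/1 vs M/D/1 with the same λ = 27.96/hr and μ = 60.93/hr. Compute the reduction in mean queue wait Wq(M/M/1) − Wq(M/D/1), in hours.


ρ = 27.96/60.93 = 0.4589
Wq(M/M/1) = ρ/(μ−λ) = 0.4589/32.97 = 0.01392 hr
Wq(M/D/1) = ρ/(2(μ−λ)) = 0.006959 hr
Savings = 0.01392 − 0.006959 = 0.006959 hr

Final: 0.006959 hr


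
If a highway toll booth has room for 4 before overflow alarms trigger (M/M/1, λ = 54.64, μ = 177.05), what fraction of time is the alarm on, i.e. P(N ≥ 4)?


ρ = 54.64/177.05 = 0.3086
P(N ≥ n) = ρ^n = 0.3086^4 = 0.009071

Final: 0.009071


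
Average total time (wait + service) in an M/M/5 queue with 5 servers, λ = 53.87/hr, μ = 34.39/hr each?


a = 1.5664; ρ = 0.3133; P₀ = 0.208366
Lq = P₀·a^c·ρ/(c!(1−ρ)²) = 0.01088
Wq = Lq/λ = 0.01088/53.87 = 0.0002020 hr
W = Wq + 1/μ = 0.0002020 + 0.02908 = 0.02928 hr

Final: 0.02928 hr


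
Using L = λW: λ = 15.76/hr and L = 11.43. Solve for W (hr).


W = L/λ = 11.43/15.76 = 0.7253 hr

Final: 0.7253 hr


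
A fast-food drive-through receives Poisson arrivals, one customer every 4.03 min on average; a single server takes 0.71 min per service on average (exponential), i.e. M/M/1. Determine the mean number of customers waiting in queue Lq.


λ = 60/4.03 = 14.8883 /hr
μ = 60/0.71 = 84.5070 /hr
ρ = λ/μ = 14.8883/84.5070 = 0.1762
Lq = ρ²/(1−ρ) = 0.03104/0.8238 = 0.03768

Final: 0.03768


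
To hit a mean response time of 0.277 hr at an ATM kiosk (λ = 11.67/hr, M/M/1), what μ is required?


W = 1/(μ−λ) ⇒ μ − λ = 1/W = 1/0.277 = 3.6101
μ = λ + 1/W = 11.67 + 3.6101 = 15.2801 per hr

Final: 15.2801 /hr


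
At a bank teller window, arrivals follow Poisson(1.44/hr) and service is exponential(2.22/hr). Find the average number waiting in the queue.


ρ = 1.44/2.22 = 0.6486
Lq = ρ²/(1−ρ) = 0.4207/0.3514 = 1.1975

Final: 1.1975


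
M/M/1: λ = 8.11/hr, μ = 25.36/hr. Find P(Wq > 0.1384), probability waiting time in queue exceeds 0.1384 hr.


ρ = 8.11/25.36 = 0.3198
P(Wq > t) = ρ·e^{−(μ−λ)t} = 0.3198·e^{−2.3874}
= 0.3198·0.091868 = 0.029379

Final: 0.029379


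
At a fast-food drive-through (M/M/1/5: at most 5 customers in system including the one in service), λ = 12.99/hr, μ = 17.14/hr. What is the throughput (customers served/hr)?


ρ = 0.7579; P_K = (1−ρ)ρ^5/(1−ρ^6) = 0.074692
λ_eff = λ(1 − P_K) = 12.99·(1 − 0.074692) = 12.99·0.925308 = 12.0198 /hr

Final: 12.0198 /hr


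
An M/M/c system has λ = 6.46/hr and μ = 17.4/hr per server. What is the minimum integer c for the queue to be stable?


Stability requires cμ > λ ⇔ c > λ/μ.
λ/μ = 6.46/17.4 = 0.3713
Minimum integer c = ⌊0.3713⌋ + 1 = 1
Check: 1·17.4 = 17.40 > 6.46, while 0·17.4 = 0.00 ≤ 6.46

Final: 1 servers


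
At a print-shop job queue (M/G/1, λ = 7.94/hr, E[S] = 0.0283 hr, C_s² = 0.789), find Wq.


ρ = λ·E[S] = 7.94·0.0283 = 0.2247
E[S²] = E[S]²(1+C_s²) = 0.0283²·(1+0.789) = 0.001433
Wq = λ·E[S²]/(2(1−ρ)) = 7.94·0.001433/(2·0.7753) = 0.007337 hr

Final: 0.007337 hr


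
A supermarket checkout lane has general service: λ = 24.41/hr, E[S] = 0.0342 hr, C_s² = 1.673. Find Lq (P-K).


ρ = λ·E[S] = 24.41·0.0342 = 0.8348
Lq = ρ²(1+C_s²)/(2(1−ρ)) = 0.6969·(1+1.673)/(2·0.1652)
= 0.6969·2.6730/0.3304 = 5.63903

Final: 5.63903


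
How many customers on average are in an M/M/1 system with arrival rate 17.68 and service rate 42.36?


ρ = λ/μ = 17.68/42.36 = 0.4174
L = ρ/(1−ρ) = 0.4174/(1 − 0.4174) = 0.4174/0.5826 = 0.7164

Final: 0.7164


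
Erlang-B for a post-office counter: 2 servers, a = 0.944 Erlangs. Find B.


B(c,a) = (a^c/c!) / Σ_{k=0}^{c} a^k/k!
a^2/2! = 0.445568
Σ terms (k=0..2): 1.00000 + 0.94400 + 0.44557 = 2.389568
B = 0.445568/2.389568 = 0.186464

Final: 0.186464


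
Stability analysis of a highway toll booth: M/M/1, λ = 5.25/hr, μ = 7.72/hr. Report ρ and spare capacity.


Total capacity cμ = 1·7.72 = 7.72/hr
ρ = λ/(cμ) = 5.25/7.72 = 0.6801
Stable ⇔ ρ < 1: YES
Spare capacity = cμ − λ = 7.72 − 5.25 = 2.47/hr

Final: ρ = 0.6801; stable; margin = 2.47/hr


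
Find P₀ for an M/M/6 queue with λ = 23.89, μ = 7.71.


a = λ/μ = 23.89/7.71 = 3.0986; ρ = a/c = 0.5164
Σ_{k=0}^{5} a^k/k! (terms k=0..5) = 1.00000 + 3.09857 + 4.80058 + 4.95831 + 3.84093 + 2.38028 = 20.07867
Tail: a^6/(6!(1−ρ)) = 885.05575/(720·0.4836) = 2.54201
P₀ = 1/(20.07867 + 2.54201) = 1/22.62068 = 0.044207

Final: 0.044207


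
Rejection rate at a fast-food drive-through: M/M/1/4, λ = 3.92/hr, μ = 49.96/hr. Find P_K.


ρ = λ/μ = 3.92/49.96 = 0.07846
P_K = (1−ρ)ρ^K/(1−ρ^(K+1)) = (0.9215·0.00003790)/(1 − 0.000002974)
= 0.00003493/0.999997 = 0.00003493

Final: 0.00003493


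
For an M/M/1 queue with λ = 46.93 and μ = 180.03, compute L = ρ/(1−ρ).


ρ = λ/μ = 46.93/180.03 = 0.2607
L = ρ/(1−ρ) = 0.2607/(1 − 0.2607) = 0.2607/0.7393 = 0.3526

Final: 0.3526


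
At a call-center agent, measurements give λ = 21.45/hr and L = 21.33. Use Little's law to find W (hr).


W = L/λ = 21.33/21.45 = 0.9944 hr

Final: 0.9944 hr


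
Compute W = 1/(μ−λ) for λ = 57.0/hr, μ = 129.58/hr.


W = 1/(μ−λ) = 1/(129.58 − 57.0) = 1/72.58 = 0.01378 hr

Final: 0.01378 hr


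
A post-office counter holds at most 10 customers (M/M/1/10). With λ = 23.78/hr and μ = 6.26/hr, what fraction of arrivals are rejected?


ρ = λ/μ = 23.78/6.26 = 3.7987
P_K = (1−ρ)ρ^K/(1−ρ^(K+1)) = (-2.7987·625712.989366)/(1 − 2376909.726379)
= -1751196.737013/-2376908.726379 = 0.736754

Final: 0.736754


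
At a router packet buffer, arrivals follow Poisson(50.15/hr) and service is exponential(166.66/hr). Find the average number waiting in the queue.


ρ = 50.15/166.66 = 0.3009
Lq = ρ²/(1−ρ) = 0.09055/0.6991 = 0.1295

Final: 0.1295


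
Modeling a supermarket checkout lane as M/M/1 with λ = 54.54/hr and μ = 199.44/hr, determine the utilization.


ρ = λ/μ = 54.54/199.44 = 0.2735

Final: 0.2735


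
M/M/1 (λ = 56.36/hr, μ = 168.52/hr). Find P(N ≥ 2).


ρ = 56.36/168.52 = 0.3344
P(N ≥ n) = ρ^n = 0.3344^2 = 0.111851

Final: 0.111851


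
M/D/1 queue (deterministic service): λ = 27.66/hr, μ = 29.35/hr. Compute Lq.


ρ = 27.66/29.35 = 0.9424
M/D/1: Lq = ρ²/(2(1−ρ)) = 0.8882/(2·0.05758) = 7.71222

Final: 7.71222


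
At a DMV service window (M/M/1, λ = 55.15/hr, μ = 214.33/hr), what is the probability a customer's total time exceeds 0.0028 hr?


W ~ Exponential(μ−λ) for M/M/1.
μ − λ = 214.33 − 55.15 = 159.1800
P(W > t) = e^{−(μ−λ)t} = e^{−0.4457} = 0.640373

Final: 0.640373


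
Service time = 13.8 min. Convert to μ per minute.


μ = 1/(service time) in consistent units.
1 minute = 1 min, so μ = 1/13.8 = 0.07246 per minute

Final: 0.07246 /min


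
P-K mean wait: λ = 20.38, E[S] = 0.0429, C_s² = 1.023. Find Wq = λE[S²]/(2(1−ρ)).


ρ = λ·E[S] = 20.38·0.0429 = 0.8743
E[S²] = E[S]²(1+C_s²) = 0.0429²·(1+1.023) = 0.003723
Wq = λ·E[S²]/(2(1−ρ)) = 20.38·0.003723/(2·0.1257) = 0.30183 hr

Final: 0.30183 hr


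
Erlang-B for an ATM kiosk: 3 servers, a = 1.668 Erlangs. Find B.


B(c,a) = (a^c/c!) / Σ_{k=0}^{c} a^k/k!
a^3/3! = 0.773458
Σ terms (k=0..3): 1.00000 + 1.66800 + 1.39111 + 0.77346 = 4.832570
B = 0.773458/4.832570 = 0.160051

Final: 0.160051


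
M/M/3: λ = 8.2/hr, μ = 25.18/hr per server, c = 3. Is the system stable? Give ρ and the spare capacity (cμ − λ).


Total capacity cμ = 3·25.18 = 75.54/hr
ρ = λ/(cμ) = 8.2/75.54 = 0.1086
Stable ⇔ ρ < 1: YES
Spare capacity = cμ − λ = 75.54 − 8.2 = 67.34/hr

Final: ρ = 0.1086; stable; margin = 67.34/hr


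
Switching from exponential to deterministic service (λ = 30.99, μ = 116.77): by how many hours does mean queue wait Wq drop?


ρ = 30.99/116.77 = 0.2654
Wq(M/M/1) = ρ/(μ−λ) = 0.2654/85.78 = 0.003094 hr
Wq(M/D/1) = ρ/(2(μ−λ)) = 0.001547 hr
Savings = 0.003094 − 0.001547 = 0.001547 hr

Final: 0.001547 hr


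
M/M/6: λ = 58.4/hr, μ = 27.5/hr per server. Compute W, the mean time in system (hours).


a = 2.1236; ρ = 0.3539; P₀ = 0.119341
Lq = P₀·a^c·ρ/(c!(1−ρ)²) = 0.01289
Wq = Lq/λ = 0.01289/58.4 = 0.0002208 hr
W = Wq + 1/μ = 0.0002208 + 0.03636 = 0.03658 hr

Final: 0.03658 hr
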